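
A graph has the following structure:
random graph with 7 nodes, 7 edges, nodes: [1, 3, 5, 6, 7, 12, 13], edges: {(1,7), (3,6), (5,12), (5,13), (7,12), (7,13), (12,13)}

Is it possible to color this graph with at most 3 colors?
A valid 3-coloring: color 1: [1, 3, 12]; color 2: [6, 13]; color 3: [5, 7].
(χ(G) = 3 ≤ 3.)

Yes, G is 3-colorable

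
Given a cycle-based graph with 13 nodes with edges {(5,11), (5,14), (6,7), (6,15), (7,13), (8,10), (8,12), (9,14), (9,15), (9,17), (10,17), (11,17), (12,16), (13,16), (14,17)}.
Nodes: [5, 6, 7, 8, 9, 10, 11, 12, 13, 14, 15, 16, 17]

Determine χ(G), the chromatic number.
χ(G) = 3

Clique number ω(G) = 3 (lower bound: χ ≥ ω).
The clique on [9, 14, 17] has size 3, forcing χ ≥ 3, and the coloring below uses 3 colors, so χ(G) = 3.
A valid 3-coloring: color 1: [5, 7, 8, 15, 16, 17]; color 2: [6, 9, 10, 11, 12, 13]; color 3: [14].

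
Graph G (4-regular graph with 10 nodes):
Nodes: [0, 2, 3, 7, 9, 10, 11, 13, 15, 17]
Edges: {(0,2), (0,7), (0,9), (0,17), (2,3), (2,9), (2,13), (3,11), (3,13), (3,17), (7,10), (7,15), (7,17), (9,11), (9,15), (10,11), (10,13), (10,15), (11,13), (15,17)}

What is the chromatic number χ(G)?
χ(G) = 4

Clique number ω(G) = 3 (lower bound: χ ≥ ω).
Suppose a proper 3-coloring c exists. The clique [0, 2, 9] takes 3 distinct colors; by symmetry let c(0) = 1, c(2) = 2, c(9) = 3.
- Vertex 3: neighbors [2] already have colors [2]; try each remaining color.
- Case c(3) = 1:
  - Vertex 11: neighbors [3, 9] already have colors [1, 3] ⇒ c(11) = 2.
  - Vertex 13: neighbors [3, 2] already have colors [1, 2] ⇒ c(13) = 3.
  - Vertex 10: neighbors [11, 13] already have colors [2, 3] ⇒ c(10) = 1.
  - Vertex 15: neighbors [10, 9] already have colors [1, 3] ⇒ c(15) = 2.
  - Vertex 7: neighbors [0, 15] already have colors [1, 2] ⇒ c(7) = 3.
  - Vertex 17: neighbors [0, 15, 7] already have colors [1, 2, 3] — all 3 colors blocked. Contradiction.
- Case c(3) = 3:
  - Vertex 13: neighbors [2, 3] already have colors [2, 3] ⇒ c(13) = 1.
  - Vertex 17: neighbors [0, 3] already have colors [1, 3] ⇒ c(17) = 2.
  - Vertex 7: neighbors [0, 17] already have colors [1, 2] ⇒ c(7) = 3.
  - Vertex 10: neighbors [13, 7] already have colors [1, 3] ⇒ c(10) = 2.
  - Vertex 11: neighbors [13, 10, 3] already have colors [1, 2, 3] — all 3 colors blocked. Contradiction.
Every case ends in a contradiction, so G has no proper 3-coloring (χ ≥ 4).
The coloring below uses 4 colors, so χ(G) = 4.
A valid 4-coloring: color 1: [2, 10, 17]; color 2: [3, 7, 9]; color 3: [0, 11, 15]; color 4: [13].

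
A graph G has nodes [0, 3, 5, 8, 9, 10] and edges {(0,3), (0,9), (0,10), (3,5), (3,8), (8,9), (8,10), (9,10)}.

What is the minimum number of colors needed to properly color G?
χ(G) = 3

Clique number ω(G) = 3 (lower bound: χ ≥ ω).
The clique on [0, 9, 10] has size 3, forcing χ ≥ 3, and the coloring below uses 3 colors, so χ(G) = 3.
A valid 3-coloring: color 1: [0, 5, 8]; color 2: [3, 9]; color 3: [10].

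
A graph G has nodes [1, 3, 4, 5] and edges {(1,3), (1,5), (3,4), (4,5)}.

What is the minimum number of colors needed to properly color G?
χ(G) = 2

Clique number ω(G) = 2 (lower bound: χ ≥ ω).
The graph is bipartite (no odd cycle), so 2 colors suffice: χ(G) = 2.
A valid 2-coloring: color 1: [1, 4]; color 2: [3, 5].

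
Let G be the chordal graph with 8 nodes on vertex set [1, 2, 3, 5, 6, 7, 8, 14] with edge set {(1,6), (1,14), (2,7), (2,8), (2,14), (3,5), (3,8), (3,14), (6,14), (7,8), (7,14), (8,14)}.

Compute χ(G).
Clique number ω(G) = 4 (lower bound: χ ≥ ω).
The clique on [2, 7, 8, 14] has size 4, forcing χ ≥ 4, and the coloring below uses 4 colors, so χ(G) = 4.
A valid 4-coloring: color 1: [5, 14]; color 2: [6, 8]; color 3: [1, 2, 3]; color 4: [7].

χ(G) = 4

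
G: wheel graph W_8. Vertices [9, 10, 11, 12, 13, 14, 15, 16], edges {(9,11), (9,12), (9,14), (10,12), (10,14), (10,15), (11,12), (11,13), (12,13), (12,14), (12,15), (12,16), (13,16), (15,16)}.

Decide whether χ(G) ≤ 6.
A valid 6-coloring: color 1: [12]; color 2: [10, 11, 16]; color 3: [13, 14, 15]; color 4: [9].
(χ(G) = 4 ≤ 6.)

Yes, G is 6-colorable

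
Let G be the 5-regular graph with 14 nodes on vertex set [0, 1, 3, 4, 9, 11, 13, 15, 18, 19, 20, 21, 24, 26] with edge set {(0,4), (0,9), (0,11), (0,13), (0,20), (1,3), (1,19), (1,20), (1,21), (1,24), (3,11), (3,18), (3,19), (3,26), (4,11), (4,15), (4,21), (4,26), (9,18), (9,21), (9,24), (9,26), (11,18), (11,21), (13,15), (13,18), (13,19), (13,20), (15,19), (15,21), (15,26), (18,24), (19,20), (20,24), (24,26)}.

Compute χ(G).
χ(G) = 4

Clique number ω(G) = 3 (lower bound: χ ≥ ω).
Suppose a proper 3-coloring c exists. The clique [0, 4, 11] takes 3 distinct colors; by symmetry let c(0) = 1, c(4) = 2, c(11) = 3.
- Vertex 21: neighbors [4, 11] already have colors [2, 3] ⇒ c(21) = 1.
- Vertex 15: neighbors [21, 4] already have colors [1, 2] ⇒ c(15) = 3.
- Vertex 13: neighbors [0, 15] already have colors [1, 3] ⇒ c(13) = 2.
- Vertex 18: neighbors [13, 11] already have colors [2, 3] ⇒ c(18) = 1.
- Vertex 3: neighbors [18, 11] already have colors [1, 3] ⇒ c(3) = 2.
- Vertex 1: neighbors [21, 3] already have colors [1, 2] ⇒ c(1) = 3.
- Vertex 20: neighbors [0, 13, 1] already have colors [1, 2, 3] — all 3 colors blocked. Contradiction.
The forced assignments end in a contradiction, so G has no proper 3-coloring (χ ≥ 4).
The coloring below uses 4 colors, so χ(G) = 4.
A valid 4-coloring: color 1: [18, 20, 21, 26]; color 2: [3, 4, 13, 24]; color 3: [1, 9, 11, 15]; color 4: [0, 19].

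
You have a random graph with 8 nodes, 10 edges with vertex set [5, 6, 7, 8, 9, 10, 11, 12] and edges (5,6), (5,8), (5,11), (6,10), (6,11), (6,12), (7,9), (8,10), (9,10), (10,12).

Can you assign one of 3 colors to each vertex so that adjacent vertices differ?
A valid 3-coloring: color 1: [5, 7, 10]; color 2: [6, 8, 9]; color 3: [11, 12].
(χ(G) = 3 ≤ 3.)

Yes, G is 3-colorable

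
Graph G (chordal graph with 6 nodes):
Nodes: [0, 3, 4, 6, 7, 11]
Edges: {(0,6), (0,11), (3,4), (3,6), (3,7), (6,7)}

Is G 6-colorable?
Yes, G is 6-colorable

A valid 6-coloring: color 1: [0, 3]; color 2: [4, 6, 11]; color 3: [7].
(χ(G) = 3 ≤ 6.)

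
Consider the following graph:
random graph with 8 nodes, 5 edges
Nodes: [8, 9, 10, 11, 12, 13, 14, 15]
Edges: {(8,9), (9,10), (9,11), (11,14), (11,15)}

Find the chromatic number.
χ(G) = 2

Clique number ω(G) = 2 (lower bound: χ ≥ ω).
The graph is bipartite (no odd cycle), so 2 colors suffice: χ(G) = 2.
A valid 2-coloring: color 1: [8, 10, 11, 12, 13]; color 2: [9, 14, 15].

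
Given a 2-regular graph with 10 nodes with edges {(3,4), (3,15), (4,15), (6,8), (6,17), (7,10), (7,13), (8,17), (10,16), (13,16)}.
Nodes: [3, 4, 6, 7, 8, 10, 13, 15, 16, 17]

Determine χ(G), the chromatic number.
Clique number ω(G) = 3 (lower bound: χ ≥ ω).
The clique on [3, 4, 15] has size 3, forcing χ ≥ 3, and the coloring below uses 3 colors, so χ(G) = 3.
A valid 3-coloring: color 1: [10, 13, 15, 17]; color 2: [3, 7, 8, 16]; color 3: [4, 6].

χ(G) = 3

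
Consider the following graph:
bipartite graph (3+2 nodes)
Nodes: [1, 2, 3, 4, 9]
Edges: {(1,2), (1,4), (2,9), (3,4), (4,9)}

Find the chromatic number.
χ(G) = 2

Clique number ω(G) = 2 (lower bound: χ ≥ ω).
The graph is bipartite (no odd cycle), so 2 colors suffice: χ(G) = 2.
A valid 2-coloring: color 1: [2, 4]; color 2: [1, 3, 9].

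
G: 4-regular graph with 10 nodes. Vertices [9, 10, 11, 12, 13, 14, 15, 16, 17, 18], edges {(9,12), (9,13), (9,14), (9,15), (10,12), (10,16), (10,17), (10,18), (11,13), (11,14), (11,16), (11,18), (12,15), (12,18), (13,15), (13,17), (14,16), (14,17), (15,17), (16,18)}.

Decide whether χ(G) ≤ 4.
Yes, G is 4-colorable

A valid 4-coloring: color 1: [13, 14, 18]; color 2: [12, 16, 17]; color 3: [9, 10, 11]; color 4: [15].
(χ(G) = 4 ≤ 4.)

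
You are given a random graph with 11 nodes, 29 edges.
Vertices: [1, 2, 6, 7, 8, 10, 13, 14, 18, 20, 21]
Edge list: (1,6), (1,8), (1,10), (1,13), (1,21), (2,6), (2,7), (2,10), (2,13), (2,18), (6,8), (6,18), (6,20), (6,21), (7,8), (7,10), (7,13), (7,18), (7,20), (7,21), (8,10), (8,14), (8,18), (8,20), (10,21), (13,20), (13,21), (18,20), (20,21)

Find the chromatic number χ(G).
χ(G) = 4

Clique number ω(G) = 4 (lower bound: χ ≥ ω).
The clique on [6, 8, 18, 20] has size 4, forcing χ ≥ 4, and the coloring below uses 4 colors, so χ(G) = 4.
A valid 4-coloring: color 1: [2, 8, 21]; color 2: [6, 7, 14]; color 3: [1, 20]; color 4: [10, 13, 18].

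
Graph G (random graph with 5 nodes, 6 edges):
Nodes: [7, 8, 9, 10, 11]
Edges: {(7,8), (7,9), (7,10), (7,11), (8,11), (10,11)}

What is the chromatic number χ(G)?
χ(G) = 3

Clique number ω(G) = 3 (lower bound: χ ≥ ω).
The clique on [7, 8, 11] has size 3, forcing χ ≥ 3, and the coloring below uses 3 colors, so χ(G) = 3.
A valid 3-coloring: color 1: [7]; color 2: [9, 11]; color 3: [8, 10].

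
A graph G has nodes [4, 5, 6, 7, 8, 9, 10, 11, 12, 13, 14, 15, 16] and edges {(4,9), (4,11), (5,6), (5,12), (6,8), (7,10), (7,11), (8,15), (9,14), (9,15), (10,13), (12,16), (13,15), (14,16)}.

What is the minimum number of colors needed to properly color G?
χ(G) = 3

Clique number ω(G) = 2 (lower bound: χ ≥ ω).
Odd cycle [10, 7, 11, 4, 9, 15, 13] needs 3 colors (χ ≥ 3).
The coloring below uses 3 colors, so χ(G) = 3.
A valid 3-coloring: color 1: [4, 6, 7, 12, 14, 15]; color 2: [5, 8, 9, 10, 11, 16]; color 3: [13].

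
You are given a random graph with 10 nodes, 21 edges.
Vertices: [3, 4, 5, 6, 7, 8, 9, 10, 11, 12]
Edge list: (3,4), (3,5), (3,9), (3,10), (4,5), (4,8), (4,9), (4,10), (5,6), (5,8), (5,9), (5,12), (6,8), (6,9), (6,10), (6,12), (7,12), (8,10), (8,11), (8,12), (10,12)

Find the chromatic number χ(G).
χ(G) = 4

Clique number ω(G) = 4 (lower bound: χ ≥ ω).
The clique on [6, 8, 10, 12] has size 4, forcing χ ≥ 4, and the coloring below uses 4 colors, so χ(G) = 4.
A valid 4-coloring: color 1: [5, 7, 10, 11]; color 2: [8, 9]; color 3: [4, 6]; color 4: [3, 12].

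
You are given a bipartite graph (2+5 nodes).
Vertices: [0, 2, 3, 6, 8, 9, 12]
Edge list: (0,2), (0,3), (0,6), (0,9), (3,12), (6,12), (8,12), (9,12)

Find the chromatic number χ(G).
χ(G) = 2

Clique number ω(G) = 2 (lower bound: χ ≥ ω).
The graph is bipartite (no odd cycle), so 2 colors suffice: χ(G) = 2.
A valid 2-coloring: color 1: [0, 12]; color 2: [2, 3, 6, 8, 9].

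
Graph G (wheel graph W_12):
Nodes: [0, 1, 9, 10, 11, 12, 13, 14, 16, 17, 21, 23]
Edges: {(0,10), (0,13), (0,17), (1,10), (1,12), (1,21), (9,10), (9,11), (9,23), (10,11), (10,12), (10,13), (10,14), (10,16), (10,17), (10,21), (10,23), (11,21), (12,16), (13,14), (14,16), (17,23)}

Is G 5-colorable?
Yes, G is 5-colorable

A valid 5-coloring: color 1: [10]; color 2: [0, 9, 12, 14, 21]; color 3: [1, 11, 13, 16, 23]; color 4: [17].
(χ(G) = 4 ≤ 5.)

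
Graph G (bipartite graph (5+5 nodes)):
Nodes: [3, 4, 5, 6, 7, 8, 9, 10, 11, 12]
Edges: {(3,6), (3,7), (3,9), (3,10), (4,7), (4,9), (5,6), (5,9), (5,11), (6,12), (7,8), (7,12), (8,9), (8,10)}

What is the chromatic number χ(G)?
Clique number ω(G) = 2 (lower bound: χ ≥ ω).
The graph is bipartite (no odd cycle), so 2 colors suffice: χ(G) = 2.
A valid 2-coloring: color 1: [3, 4, 5, 8, 12]; color 2: [6, 7, 9, 10, 11].

χ(G) = 2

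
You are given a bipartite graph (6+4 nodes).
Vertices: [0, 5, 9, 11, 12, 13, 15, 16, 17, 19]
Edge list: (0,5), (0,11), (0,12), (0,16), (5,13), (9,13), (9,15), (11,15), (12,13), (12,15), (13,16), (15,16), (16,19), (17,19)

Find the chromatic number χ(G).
χ(G) = 2

Clique number ω(G) = 2 (lower bound: χ ≥ ω).
The graph is bipartite (no odd cycle), so 2 colors suffice: χ(G) = 2.
A valid 2-coloring: color 1: [5, 9, 11, 12, 16, 17]; color 2: [0, 13, 15, 19].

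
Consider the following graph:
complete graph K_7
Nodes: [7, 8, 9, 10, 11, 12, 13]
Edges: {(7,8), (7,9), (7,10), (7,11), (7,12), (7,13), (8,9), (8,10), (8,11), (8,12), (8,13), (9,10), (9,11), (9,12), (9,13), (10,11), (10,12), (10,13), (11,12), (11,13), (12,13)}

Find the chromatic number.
Clique number ω(G) = 7 (lower bound: χ ≥ ω).
The clique on [7, 8, 9, 10, 11, 12, 13] has size 7, forcing χ ≥ 7, and the coloring below uses 7 colors, so χ(G) = 7.
A valid 7-coloring: color 1: [8]; color 2: [7]; color 3: [11]; color 4: [9]; color 5: [13]; color 6: [10]; color 7: [12].

χ(G) = 7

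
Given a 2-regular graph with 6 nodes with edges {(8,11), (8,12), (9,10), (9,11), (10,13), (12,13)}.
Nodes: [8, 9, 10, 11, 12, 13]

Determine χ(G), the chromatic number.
χ(G) = 2

Clique number ω(G) = 2 (lower bound: χ ≥ ω).
The graph is bipartite (no odd cycle), so 2 colors suffice: χ(G) = 2.
A valid 2-coloring: color 1: [10, 11, 12]; color 2: [8, 9, 13].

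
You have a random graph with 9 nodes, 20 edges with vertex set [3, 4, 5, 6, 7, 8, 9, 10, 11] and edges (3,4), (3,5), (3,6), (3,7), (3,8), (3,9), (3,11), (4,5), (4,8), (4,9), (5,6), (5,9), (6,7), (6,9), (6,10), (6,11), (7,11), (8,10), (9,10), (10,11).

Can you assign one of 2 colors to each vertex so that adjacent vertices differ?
The clique on vertices [3, 4, 5, 9] has size 4 > 2, so it alone needs 4 colors.

No, G is not 2-colorable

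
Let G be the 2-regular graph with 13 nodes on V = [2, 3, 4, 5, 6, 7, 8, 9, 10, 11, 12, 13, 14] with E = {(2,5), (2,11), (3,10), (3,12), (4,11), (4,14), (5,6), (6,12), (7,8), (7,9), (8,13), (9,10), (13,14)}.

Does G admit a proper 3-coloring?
Yes, G is 3-colorable

A valid 3-coloring: color 1: [5, 7, 10, 11, 12, 14]; color 2: [2, 3, 4, 6, 9, 13]; color 3: [8].
(χ(G) = 3 ≤ 3.)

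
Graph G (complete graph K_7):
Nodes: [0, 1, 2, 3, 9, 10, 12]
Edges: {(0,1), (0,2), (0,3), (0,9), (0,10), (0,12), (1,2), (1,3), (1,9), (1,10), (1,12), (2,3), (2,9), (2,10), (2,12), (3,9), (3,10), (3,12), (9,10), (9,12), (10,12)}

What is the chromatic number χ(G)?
χ(G) = 7

Clique number ω(G) = 7 (lower bound: χ ≥ ω).
The clique on [0, 1, 2, 3, 9, 10, 12] has size 7, forcing χ ≥ 7, and the coloring below uses 7 colors, so χ(G) = 7.
A valid 7-coloring: color 1: [2]; color 2: [9]; color 3: [12]; color 4: [10]; color 5: [1]; color 6: [0]; color 7: [3].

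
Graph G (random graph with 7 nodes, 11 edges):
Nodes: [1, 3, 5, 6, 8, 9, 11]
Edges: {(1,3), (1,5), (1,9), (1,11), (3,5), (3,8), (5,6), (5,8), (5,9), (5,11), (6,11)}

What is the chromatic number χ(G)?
χ(G) = 3

Clique number ω(G) = 3 (lower bound: χ ≥ ω).
The clique on [3, 5, 8] has size 3, forcing χ ≥ 3, and the coloring below uses 3 colors, so χ(G) = 3.
A valid 3-coloring: color 1: [5]; color 2: [1, 6, 8]; color 3: [3, 9, 11].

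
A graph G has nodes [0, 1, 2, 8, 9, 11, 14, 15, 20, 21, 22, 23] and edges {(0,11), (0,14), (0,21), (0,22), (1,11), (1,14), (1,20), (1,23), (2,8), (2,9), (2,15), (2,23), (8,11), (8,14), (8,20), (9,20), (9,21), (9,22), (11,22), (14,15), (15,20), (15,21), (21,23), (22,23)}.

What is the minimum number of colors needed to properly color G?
χ(G) = 3

Clique number ω(G) = 3 (lower bound: χ ≥ ω).
The clique on [0, 11, 22] has size 3, forcing χ ≥ 3, and the coloring below uses 3 colors, so χ(G) = 3.
A valid 3-coloring: color 1: [9, 11, 14, 23]; color 2: [0, 1, 8, 15]; color 3: [2, 20, 21, 22].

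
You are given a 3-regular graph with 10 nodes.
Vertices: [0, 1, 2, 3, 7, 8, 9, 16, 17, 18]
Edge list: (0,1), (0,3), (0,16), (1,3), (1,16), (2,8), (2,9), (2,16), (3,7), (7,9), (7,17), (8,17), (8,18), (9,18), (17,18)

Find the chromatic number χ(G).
χ(G) = 3

Clique number ω(G) = 3 (lower bound: χ ≥ ω).
The clique on [0, 1, 16] has size 3, forcing χ ≥ 3, and the coloring below uses 3 colors, so χ(G) = 3.
A valid 3-coloring: color 1: [1, 2, 17]; color 2: [3, 8, 9, 16]; color 3: [0, 7, 18].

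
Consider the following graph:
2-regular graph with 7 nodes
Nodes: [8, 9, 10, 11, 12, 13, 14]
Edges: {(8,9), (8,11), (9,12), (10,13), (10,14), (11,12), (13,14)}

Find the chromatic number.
Clique number ω(G) = 3 (lower bound: χ ≥ ω).
The clique on [10, 13, 14] has size 3, forcing χ ≥ 3, and the coloring below uses 3 colors, so χ(G) = 3.
A valid 3-coloring: color 1: [9, 11, 13]; color 2: [8, 12, 14]; color 3: [10].

χ(G) = 3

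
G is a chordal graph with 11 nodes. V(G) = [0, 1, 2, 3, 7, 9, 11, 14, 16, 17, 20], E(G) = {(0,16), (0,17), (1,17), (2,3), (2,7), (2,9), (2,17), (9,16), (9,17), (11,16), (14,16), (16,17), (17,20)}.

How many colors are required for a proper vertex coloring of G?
Clique number ω(G) = 3 (lower bound: χ ≥ ω).
The clique on [0, 16, 17] has size 3, forcing χ ≥ 3, and the coloring below uses 3 colors, so χ(G) = 3.
A valid 3-coloring: color 1: [3, 7, 11, 14, 17]; color 2: [1, 2, 16, 20]; color 3: [0, 9].

χ(G) = 3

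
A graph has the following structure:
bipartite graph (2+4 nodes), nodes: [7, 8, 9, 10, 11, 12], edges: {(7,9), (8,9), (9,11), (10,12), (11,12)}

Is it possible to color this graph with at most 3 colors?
A valid 3-coloring: color 1: [9, 12]; color 2: [7, 8, 10, 11].
(χ(G) = 2 ≤ 3.)

Yes, G is 3-colorable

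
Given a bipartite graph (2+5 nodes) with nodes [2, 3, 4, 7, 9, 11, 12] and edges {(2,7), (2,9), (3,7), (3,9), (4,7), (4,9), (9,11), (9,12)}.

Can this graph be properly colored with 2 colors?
A valid 2-coloring: color 1: [7, 9]; color 2: [2, 3, 4, 11, 12].
(χ(G) = 2 ≤ 2.)

Yes, G is 2-colorable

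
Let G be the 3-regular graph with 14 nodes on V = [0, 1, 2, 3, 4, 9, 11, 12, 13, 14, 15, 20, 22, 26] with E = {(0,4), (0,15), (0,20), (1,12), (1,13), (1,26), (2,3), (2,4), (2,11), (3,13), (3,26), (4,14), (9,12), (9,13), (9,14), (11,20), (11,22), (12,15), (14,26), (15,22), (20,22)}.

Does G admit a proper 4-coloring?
Yes, G is 4-colorable

A valid 4-coloring: color 1: [0, 3, 12, 14, 22]; color 2: [4, 11, 13, 15, 26]; color 3: [1, 2, 9, 20].
(χ(G) = 3 ≤ 4.)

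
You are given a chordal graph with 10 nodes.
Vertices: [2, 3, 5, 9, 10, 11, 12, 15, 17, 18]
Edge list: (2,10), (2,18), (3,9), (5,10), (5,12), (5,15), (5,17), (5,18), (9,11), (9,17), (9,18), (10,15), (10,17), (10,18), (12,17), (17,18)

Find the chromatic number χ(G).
Clique number ω(G) = 4 (lower bound: χ ≥ ω).
The clique on [5, 10, 17, 18] has size 4, forcing χ ≥ 4, and the coloring below uses 4 colors, so χ(G) = 4.
A valid 4-coloring: color 1: [9, 10, 12]; color 2: [2, 3, 11, 15, 17]; color 3: [5]; color 4: [18].

χ(G) = 4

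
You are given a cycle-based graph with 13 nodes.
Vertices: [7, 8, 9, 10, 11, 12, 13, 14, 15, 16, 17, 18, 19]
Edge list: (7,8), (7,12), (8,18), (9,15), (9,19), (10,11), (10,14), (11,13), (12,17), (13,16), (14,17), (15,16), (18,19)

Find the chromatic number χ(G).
χ(G) = 3

Clique number ω(G) = 2 (lower bound: χ ≥ ω).
Odd cycle [18, 19, 9, 15, 16, 13, 11, 10, 14, 17, 12, 7, 8] needs 3 colors (χ ≥ 3).
The coloring below uses 3 colors, so χ(G) = 3.
A valid 3-coloring: color 1: [7, 9, 11, 14, 16, 18]; color 2: [8, 10, 13, 15, 17, 19]; color 3: [12].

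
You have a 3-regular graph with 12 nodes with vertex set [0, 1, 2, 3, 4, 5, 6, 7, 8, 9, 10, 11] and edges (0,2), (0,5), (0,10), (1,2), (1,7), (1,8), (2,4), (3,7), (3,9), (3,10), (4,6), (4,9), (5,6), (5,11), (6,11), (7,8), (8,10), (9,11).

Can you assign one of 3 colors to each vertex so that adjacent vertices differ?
A valid 3-coloring: color 1: [2, 5, 7, 9, 10]; color 2: [0, 1, 3, 4, 11]; color 3: [6, 8].
(χ(G) = 3 ≤ 3.)

Yes, G is 3-colorable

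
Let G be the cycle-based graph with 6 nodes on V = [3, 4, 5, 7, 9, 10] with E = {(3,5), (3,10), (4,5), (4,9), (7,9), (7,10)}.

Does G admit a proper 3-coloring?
Yes, G is 3-colorable

A valid 3-coloring: color 1: [5, 9, 10]; color 2: [3, 4, 7].
(χ(G) = 2 ≤ 3.)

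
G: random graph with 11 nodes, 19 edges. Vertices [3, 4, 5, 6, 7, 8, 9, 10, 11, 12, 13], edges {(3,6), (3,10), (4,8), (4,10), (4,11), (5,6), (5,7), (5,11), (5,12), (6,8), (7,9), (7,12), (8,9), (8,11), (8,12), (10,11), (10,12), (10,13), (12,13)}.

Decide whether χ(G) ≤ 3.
Yes, G is 3-colorable

A valid 3-coloring: color 1: [5, 8, 10]; color 2: [6, 9, 11, 12]; color 3: [3, 4, 7, 13].
(χ(G) = 3 ≤ 3.)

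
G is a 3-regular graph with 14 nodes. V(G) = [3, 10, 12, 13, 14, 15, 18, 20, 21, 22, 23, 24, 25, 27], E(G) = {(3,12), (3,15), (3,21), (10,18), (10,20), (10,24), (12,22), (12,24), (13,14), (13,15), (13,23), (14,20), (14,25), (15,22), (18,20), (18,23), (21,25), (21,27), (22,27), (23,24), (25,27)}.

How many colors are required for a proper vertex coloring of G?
χ(G) = 3

Clique number ω(G) = 3 (lower bound: χ ≥ ω).
The clique on [10, 18, 20] has size 3, forcing χ ≥ 3, and the coloring below uses 3 colors, so χ(G) = 3.
A valid 3-coloring: color 1: [3, 13, 18, 22, 24, 25]; color 2: [10, 12, 14, 15, 23, 27]; color 3: [20, 21].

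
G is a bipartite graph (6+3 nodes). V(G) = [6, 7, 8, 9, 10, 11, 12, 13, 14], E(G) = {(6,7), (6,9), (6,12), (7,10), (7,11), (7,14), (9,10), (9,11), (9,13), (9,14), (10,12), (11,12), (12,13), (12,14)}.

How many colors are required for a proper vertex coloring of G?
χ(G) = 2

Clique number ω(G) = 2 (lower bound: χ ≥ ω).
The graph is bipartite (no odd cycle), so 2 colors suffice: χ(G) = 2.
A valid 2-coloring: color 1: [7, 8, 9, 12]; color 2: [6, 10, 11, 13, 14].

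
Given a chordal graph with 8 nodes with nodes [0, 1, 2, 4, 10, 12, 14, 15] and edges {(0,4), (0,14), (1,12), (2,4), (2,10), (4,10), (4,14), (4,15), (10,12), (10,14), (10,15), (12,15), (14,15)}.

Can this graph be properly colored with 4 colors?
A valid 4-coloring: color 1: [4, 12]; color 2: [0, 1, 10]; color 3: [2, 14]; color 4: [15].
(χ(G) = 4 ≤ 4.)

Yes, G is 4-colorable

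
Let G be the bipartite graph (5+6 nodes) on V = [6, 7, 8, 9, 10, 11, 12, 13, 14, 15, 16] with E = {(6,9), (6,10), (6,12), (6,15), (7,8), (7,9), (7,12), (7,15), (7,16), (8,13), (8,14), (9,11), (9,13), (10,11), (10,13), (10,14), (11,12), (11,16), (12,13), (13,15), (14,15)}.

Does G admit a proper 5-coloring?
Yes, G is 5-colorable

A valid 5-coloring: color 1: [6, 7, 11, 13, 14]; color 2: [8, 9, 10, 12, 15, 16].
(χ(G) = 2 ≤ 5.)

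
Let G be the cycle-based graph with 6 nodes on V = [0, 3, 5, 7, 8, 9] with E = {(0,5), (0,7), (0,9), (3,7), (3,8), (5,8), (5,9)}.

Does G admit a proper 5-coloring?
Yes, G is 5-colorable

A valid 5-coloring: color 1: [0, 8]; color 2: [3, 5]; color 3: [7, 9].
(χ(G) = 3 ≤ 5.)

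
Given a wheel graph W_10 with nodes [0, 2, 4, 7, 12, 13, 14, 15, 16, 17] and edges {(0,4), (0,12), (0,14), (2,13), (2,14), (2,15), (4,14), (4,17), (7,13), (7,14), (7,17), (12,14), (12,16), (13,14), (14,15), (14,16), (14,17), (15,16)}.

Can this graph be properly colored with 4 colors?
A valid 4-coloring: color 1: [14]; color 2: [12, 13, 15, 17]; color 3: [0, 2, 7, 16]; color 4: [4].
(χ(G) = 4 ≤ 4.)

Yes, G is 4-colorable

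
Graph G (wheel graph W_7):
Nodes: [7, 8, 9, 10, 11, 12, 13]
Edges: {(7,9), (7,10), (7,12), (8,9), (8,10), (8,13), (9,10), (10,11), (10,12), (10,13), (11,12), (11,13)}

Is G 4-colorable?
A valid 4-coloring: color 1: [10]; color 2: [7, 8, 11]; color 3: [9, 12, 13].
(χ(G) = 3 ≤ 4.)

Yes, G is 4-colorable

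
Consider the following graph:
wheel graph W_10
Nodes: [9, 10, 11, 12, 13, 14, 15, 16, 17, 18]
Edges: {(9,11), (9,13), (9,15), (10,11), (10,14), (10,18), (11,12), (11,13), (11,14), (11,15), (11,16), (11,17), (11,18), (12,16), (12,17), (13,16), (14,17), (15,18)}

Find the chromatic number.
χ(G) = 4

Clique number ω(G) = 3 (lower bound: χ ≥ ω).
Odd cycle [14, 10, 18, 15, 9, 13, 16, 12, 17] needs 3 colors (χ ≥ 3).
Vertex 11 is adjacent to every vertex of [9, 10, 12, 13, 14, 15, 16, 17, 18], which already need 3 colors among themselves, so 11 needs a new color (χ ≥ 4).
The coloring below uses 4 colors, so χ(G) = 4.
A valid 4-coloring: color 1: [11]; color 2: [9, 12, 14, 18]; color 3: [10, 13, 15, 17]; color 4: [16].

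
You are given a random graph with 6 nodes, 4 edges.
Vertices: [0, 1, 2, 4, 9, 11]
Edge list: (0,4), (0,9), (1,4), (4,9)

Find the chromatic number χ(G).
χ(G) = 3

Clique number ω(G) = 3 (lower bound: χ ≥ ω).
The clique on [0, 4, 9] has size 3, forcing χ ≥ 3, and the coloring below uses 3 colors, so χ(G) = 3.
A valid 3-coloring: color 1: [2, 4, 11]; color 2: [1, 9]; color 3: [0].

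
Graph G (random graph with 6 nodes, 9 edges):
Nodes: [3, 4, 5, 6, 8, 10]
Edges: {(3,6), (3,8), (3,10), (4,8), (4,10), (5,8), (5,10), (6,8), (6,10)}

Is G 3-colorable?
Yes, G is 3-colorable

A valid 3-coloring: color 1: [8, 10]; color 2: [3, 4, 5]; color 3: [6].
(χ(G) = 3 ≤ 3.)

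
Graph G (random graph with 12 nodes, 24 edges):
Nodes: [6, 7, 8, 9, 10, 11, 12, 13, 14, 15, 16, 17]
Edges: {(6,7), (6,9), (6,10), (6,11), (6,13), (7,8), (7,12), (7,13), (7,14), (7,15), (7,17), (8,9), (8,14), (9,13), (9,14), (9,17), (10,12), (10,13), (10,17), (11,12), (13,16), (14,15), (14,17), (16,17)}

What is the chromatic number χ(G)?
Clique number ω(G) = 3 (lower bound: χ ≥ ω).
The clique on [6, 7, 13] has size 3, forcing χ ≥ 3, and the coloring below uses 3 colors, so χ(G) = 3.
A valid 3-coloring: color 1: [7, 9, 10, 11, 16]; color 2: [6, 12, 14]; color 3: [8, 13, 15, 17].

χ(G) = 3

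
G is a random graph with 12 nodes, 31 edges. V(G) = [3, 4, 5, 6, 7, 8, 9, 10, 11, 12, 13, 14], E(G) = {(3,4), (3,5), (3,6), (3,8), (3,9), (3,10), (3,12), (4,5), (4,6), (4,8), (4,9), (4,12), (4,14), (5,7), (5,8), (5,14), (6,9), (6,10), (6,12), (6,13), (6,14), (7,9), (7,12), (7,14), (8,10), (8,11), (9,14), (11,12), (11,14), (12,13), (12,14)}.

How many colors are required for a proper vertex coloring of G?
Clique number ω(G) = 4 (lower bound: χ ≥ ω).
The clique on [3, 4, 5, 8] has size 4, forcing χ ≥ 4, and the coloring below uses 4 colors, so χ(G) = 4.
A valid 4-coloring: color 1: [6, 7, 8]; color 2: [5, 9, 10, 12]; color 3: [4, 11, 13]; color 4: [3, 14].

χ(G) = 4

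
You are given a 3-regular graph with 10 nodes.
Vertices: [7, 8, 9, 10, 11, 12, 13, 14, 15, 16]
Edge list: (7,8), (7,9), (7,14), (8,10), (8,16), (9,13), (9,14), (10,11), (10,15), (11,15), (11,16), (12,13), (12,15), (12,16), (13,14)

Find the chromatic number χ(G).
Clique number ω(G) = 3 (lower bound: χ ≥ ω).
The clique on [7, 9, 14] has size 3, forcing χ ≥ 3, and the coloring below uses 3 colors, so χ(G) = 3.
A valid 3-coloring: color 1: [7, 13, 15, 16]; color 2: [8, 9, 11, 12]; color 3: [10, 14].

χ(G) = 3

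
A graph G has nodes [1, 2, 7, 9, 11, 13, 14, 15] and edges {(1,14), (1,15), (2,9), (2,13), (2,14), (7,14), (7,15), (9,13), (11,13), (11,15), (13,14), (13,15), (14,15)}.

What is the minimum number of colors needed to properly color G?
Clique number ω(G) = 3 (lower bound: χ ≥ ω).
The clique on [1, 14, 15] has size 3, forcing χ ≥ 3, and the coloring below uses 3 colors, so χ(G) = 3.
A valid 3-coloring: color 1: [2, 15]; color 2: [9, 11, 14]; color 3: [1, 7, 13].

χ(G) = 3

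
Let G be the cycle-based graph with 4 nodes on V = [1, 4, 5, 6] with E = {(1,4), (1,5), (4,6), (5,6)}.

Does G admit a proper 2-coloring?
Yes, G is 2-colorable

A valid 2-coloring: color 1: [4, 5]; color 2: [1, 6].
(χ(G) = 2 ≤ 2.)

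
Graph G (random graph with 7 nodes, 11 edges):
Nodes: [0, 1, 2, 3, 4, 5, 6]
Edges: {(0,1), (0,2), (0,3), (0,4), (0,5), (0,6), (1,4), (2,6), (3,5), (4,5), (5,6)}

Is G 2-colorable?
No, G is not 2-colorable

The clique on vertices [0, 1, 4] has size 3 > 2, so it alone needs 3 colors.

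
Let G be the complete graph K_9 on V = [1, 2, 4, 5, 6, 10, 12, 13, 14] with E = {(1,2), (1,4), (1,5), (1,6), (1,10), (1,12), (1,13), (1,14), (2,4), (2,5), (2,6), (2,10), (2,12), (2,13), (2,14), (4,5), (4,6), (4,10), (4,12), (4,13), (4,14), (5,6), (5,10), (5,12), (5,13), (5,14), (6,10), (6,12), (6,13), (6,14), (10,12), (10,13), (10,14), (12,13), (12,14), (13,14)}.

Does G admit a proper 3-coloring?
No, G is not 3-colorable

The clique on vertices [1, 2, 4, 5, 6, 10, 12, 13, 14] has size 9 > 3, so it alone needs 9 colors.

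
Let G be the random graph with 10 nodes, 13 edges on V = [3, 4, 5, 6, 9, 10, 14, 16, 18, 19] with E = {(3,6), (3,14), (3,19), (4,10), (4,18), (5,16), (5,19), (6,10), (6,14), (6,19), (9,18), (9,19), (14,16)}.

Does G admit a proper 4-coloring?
Yes, G is 4-colorable

A valid 4-coloring: color 1: [10, 14, 18, 19]; color 2: [4, 6, 9, 16]; color 3: [3, 5].
(χ(G) = 3 ≤ 4.)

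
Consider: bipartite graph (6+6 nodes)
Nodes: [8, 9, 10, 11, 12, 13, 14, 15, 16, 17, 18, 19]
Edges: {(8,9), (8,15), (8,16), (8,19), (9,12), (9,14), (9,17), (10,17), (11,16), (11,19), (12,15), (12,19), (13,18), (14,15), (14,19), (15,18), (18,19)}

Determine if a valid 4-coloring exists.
Yes, G is 4-colorable

A valid 4-coloring: color 1: [9, 10, 13, 15, 16, 19]; color 2: [8, 11, 12, 14, 17, 18].
(χ(G) = 2 ≤ 4.)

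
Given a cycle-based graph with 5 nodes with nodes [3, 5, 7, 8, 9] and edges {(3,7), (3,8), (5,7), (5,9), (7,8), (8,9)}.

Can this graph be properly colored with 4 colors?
A valid 4-coloring: color 1: [7, 9]; color 2: [5, 8]; color 3: [3].
(χ(G) = 3 ≤ 4.)

Yes, G is 4-colorable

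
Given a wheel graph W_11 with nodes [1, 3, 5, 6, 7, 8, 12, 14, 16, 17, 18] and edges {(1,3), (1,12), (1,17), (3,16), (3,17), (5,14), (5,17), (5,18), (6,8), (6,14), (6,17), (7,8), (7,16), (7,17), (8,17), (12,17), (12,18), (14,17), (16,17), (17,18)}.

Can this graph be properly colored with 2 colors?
The clique on vertices [1, 3, 17] has size 3 > 2, so it alone needs 3 colors.

No, G is not 2-colorable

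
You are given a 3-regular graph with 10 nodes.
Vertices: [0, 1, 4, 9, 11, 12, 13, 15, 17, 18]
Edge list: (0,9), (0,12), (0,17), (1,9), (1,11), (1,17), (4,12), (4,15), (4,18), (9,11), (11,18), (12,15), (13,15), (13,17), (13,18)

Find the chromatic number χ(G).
Clique number ω(G) = 3 (lower bound: χ ≥ ω).
The clique on [1, 9, 11] has size 3, forcing χ ≥ 3, and the coloring below uses 3 colors, so χ(G) = 3.
A valid 3-coloring: color 1: [0, 1, 4, 13]; color 2: [9, 12, 17, 18]; color 3: [11, 15].

χ(G) = 3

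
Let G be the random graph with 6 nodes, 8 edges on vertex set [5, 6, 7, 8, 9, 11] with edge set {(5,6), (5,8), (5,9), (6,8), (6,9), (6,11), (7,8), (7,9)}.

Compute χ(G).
Clique number ω(G) = 3 (lower bound: χ ≥ ω).
The clique on [5, 6, 8] has size 3, forcing χ ≥ 3, and the coloring below uses 3 colors, so χ(G) = 3.
A valid 3-coloring: color 1: [6, 7]; color 2: [5, 11]; color 3: [8, 9].

χ(G) = 3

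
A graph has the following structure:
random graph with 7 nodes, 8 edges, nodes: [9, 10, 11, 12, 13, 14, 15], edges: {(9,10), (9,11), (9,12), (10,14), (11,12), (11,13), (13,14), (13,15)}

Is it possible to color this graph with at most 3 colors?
Yes, G is 3-colorable

A valid 3-coloring: color 1: [9, 13]; color 2: [11, 14, 15]; color 3: [10, 12].
(χ(G) = 3 ≤ 3.)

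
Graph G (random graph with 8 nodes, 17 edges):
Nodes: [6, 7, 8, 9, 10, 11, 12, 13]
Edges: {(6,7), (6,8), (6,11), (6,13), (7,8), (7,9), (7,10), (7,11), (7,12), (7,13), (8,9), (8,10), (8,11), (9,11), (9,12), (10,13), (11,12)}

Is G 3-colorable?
No, G is not 3-colorable

The clique on vertices [7, 8, 9, 11] has size 4 > 3, so it alone needs 4 colors.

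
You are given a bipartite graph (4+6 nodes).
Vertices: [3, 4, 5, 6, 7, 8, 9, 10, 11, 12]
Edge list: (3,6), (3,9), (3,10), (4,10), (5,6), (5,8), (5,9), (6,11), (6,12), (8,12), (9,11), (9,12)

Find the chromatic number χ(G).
χ(G) = 2

Clique number ω(G) = 2 (lower bound: χ ≥ ω).
The graph is bipartite (no odd cycle), so 2 colors suffice: χ(G) = 2.
A valid 2-coloring: color 1: [6, 7, 8, 9, 10]; color 2: [3, 4, 5, 11, 12].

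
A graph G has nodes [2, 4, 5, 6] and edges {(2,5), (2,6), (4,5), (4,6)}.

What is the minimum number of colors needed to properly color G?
χ(G) = 2

Clique number ω(G) = 2 (lower bound: χ ≥ ω).
The graph is bipartite (no odd cycle), so 2 colors suffice: χ(G) = 2.
A valid 2-coloring: color 1: [5, 6]; color 2: [2, 4].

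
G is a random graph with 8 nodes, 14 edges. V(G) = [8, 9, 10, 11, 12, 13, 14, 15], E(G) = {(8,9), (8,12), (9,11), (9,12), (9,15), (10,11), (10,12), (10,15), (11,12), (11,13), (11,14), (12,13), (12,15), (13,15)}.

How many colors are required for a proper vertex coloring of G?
χ(G) = 3

Clique number ω(G) = 3 (lower bound: χ ≥ ω).
The clique on [8, 9, 12] has size 3, forcing χ ≥ 3, and the coloring below uses 3 colors, so χ(G) = 3.
A valid 3-coloring: color 1: [12, 14]; color 2: [8, 11, 15]; color 3: [9, 10, 13].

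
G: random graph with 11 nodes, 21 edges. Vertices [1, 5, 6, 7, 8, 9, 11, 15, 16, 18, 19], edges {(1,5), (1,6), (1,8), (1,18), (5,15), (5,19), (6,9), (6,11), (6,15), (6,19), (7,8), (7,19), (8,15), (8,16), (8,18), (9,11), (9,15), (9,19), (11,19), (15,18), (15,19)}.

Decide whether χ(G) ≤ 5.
Yes, G is 5-colorable

A valid 5-coloring: color 1: [1, 7, 11, 15, 16]; color 2: [8, 19]; color 3: [5, 6, 18]; color 4: [9].
(χ(G) = 4 ≤ 5.)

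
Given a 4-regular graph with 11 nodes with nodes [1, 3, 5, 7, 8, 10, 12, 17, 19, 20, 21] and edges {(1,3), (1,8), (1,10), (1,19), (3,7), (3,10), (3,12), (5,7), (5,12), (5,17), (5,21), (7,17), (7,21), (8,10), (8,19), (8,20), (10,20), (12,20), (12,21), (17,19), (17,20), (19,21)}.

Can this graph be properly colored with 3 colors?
Yes, G is 3-colorable

A valid 3-coloring: color 1: [1, 5, 20]; color 2: [7, 10, 12, 19]; color 3: [3, 8, 17, 21].
(χ(G) = 3 ≤ 3.)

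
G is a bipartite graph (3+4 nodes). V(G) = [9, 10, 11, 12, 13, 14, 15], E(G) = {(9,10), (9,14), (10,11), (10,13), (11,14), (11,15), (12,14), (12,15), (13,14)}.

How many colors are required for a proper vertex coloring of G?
Clique number ω(G) = 2 (lower bound: χ ≥ ω).
The graph is bipartite (no odd cycle), so 2 colors suffice: χ(G) = 2.
A valid 2-coloring: color 1: [10, 14, 15]; color 2: [9, 11, 12, 13].

χ(G) = 2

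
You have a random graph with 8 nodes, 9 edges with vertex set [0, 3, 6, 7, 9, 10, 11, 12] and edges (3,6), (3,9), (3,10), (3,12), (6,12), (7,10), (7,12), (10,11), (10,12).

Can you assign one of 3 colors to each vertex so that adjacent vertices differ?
Yes, G is 3-colorable

A valid 3-coloring: color 1: [0, 3, 7, 11]; color 2: [9, 12]; color 3: [6, 10].
(χ(G) = 3 ≤ 3.)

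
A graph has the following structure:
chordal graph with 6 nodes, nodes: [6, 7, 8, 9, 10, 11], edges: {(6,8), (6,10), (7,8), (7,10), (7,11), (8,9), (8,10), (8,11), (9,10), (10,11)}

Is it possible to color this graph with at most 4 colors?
Yes, G is 4-colorable

A valid 4-coloring: color 1: [8]; color 2: [10]; color 3: [6, 9, 11]; color 4: [7].
(χ(G) = 4 ≤ 4.)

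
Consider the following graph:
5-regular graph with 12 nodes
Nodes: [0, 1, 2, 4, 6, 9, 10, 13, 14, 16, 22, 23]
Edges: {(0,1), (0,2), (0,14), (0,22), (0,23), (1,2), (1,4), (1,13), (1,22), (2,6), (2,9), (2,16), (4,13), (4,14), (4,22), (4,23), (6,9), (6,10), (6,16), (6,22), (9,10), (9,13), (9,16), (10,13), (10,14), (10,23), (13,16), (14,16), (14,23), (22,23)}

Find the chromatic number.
Clique number ω(G) = 4 (lower bound: χ ≥ ω).
The clique on [2, 6, 9, 16] has size 4, forcing χ ≥ 4, and the coloring below uses 4 colors, so χ(G) = 4.
A valid 4-coloring: color 1: [1, 6, 23]; color 2: [0, 4, 10, 16]; color 3: [2, 13, 14, 22]; color 4: [9].

χ(G) = 4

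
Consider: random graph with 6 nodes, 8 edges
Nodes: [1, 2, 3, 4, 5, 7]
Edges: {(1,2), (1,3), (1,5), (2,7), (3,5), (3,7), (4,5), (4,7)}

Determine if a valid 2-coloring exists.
The clique on vertices [1, 3, 5] has size 3 > 2, so it alone needs 3 colors.

No, G is not 2-colorable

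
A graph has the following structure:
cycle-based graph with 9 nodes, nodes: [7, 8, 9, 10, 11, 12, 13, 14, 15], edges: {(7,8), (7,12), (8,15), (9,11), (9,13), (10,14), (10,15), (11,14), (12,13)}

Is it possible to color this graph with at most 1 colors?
No, G is not 1-colorable

Edge (7,8) forces its endpoints to differ, so 1 color is not enough.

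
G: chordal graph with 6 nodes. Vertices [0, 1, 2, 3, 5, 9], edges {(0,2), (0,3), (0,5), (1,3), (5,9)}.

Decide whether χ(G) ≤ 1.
Edge (0,2) forces its endpoints to differ, so 1 color is not enough.

No, G is not 1-colorable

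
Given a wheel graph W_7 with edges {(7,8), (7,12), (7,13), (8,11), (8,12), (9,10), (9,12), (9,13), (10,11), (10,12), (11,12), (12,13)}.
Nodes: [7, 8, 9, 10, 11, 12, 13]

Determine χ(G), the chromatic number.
χ(G) = 3

Clique number ω(G) = 3 (lower bound: χ ≥ ω).
The clique on [9, 10, 12] has size 3, forcing χ ≥ 3, and the coloring below uses 3 colors, so χ(G) = 3.
A valid 3-coloring: color 1: [12]; color 2: [8, 10, 13]; color 3: [7, 9, 11].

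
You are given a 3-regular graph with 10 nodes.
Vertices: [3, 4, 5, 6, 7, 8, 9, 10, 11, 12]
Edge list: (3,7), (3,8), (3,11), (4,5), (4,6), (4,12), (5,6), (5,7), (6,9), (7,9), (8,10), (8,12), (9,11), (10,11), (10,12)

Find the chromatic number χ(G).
χ(G) = 3

Clique number ω(G) = 3 (lower bound: χ ≥ ω).
The clique on [4, 5, 6] has size 3, forcing χ ≥ 3, and the coloring below uses 3 colors, so χ(G) = 3.
A valid 3-coloring: color 1: [3, 5, 9, 12]; color 2: [4, 7, 8, 11]; color 3: [6, 10].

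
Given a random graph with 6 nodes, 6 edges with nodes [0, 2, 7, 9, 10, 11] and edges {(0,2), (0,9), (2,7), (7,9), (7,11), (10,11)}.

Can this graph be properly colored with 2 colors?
Yes, G is 2-colorable

A valid 2-coloring: color 1: [0, 7, 10]; color 2: [2, 9, 11].
(χ(G) = 2 ≤ 2.)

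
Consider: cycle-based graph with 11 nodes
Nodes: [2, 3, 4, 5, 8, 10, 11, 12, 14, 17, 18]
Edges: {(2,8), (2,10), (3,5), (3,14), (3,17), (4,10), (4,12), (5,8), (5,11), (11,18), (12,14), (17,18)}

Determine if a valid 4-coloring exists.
Yes, G is 4-colorable

A valid 4-coloring: color 1: [2, 4, 5, 14, 18]; color 2: [3, 8, 10, 11, 12]; color 3: [17].
(χ(G) = 3 ≤ 4.)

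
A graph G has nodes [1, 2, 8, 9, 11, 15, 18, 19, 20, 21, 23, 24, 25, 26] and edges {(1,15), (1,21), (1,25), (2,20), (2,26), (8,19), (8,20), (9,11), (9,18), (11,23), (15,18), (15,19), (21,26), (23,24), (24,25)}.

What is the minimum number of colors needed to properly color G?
Clique number ω(G) = 2 (lower bound: χ ≥ ω).
The graph is bipartite (no odd cycle), so 2 colors suffice: χ(G) = 2.
A valid 2-coloring: color 1: [1, 11, 18, 19, 20, 24, 26]; color 2: [2, 8, 9, 15, 21, 23, 25].

χ(G) = 2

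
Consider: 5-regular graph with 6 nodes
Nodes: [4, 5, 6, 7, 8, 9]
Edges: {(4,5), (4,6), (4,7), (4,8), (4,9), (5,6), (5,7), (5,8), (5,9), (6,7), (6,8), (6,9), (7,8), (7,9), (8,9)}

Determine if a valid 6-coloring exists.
Yes, G is 6-colorable

A valid 6-coloring: color 1: [6]; color 2: [7]; color 3: [8]; color 4: [9]; color 5: [4]; color 6: [5].
(χ(G) = 6 ≤ 6.)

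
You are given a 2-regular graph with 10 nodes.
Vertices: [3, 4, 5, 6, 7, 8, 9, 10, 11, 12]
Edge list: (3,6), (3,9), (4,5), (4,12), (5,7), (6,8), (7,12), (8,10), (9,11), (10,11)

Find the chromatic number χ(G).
χ(G) = 2

Clique number ω(G) = 2 (lower bound: χ ≥ ω).
The graph is bipartite (no odd cycle), so 2 colors suffice: χ(G) = 2.
A valid 2-coloring: color 1: [4, 6, 7, 9, 10]; color 2: [3, 5, 8, 11, 12].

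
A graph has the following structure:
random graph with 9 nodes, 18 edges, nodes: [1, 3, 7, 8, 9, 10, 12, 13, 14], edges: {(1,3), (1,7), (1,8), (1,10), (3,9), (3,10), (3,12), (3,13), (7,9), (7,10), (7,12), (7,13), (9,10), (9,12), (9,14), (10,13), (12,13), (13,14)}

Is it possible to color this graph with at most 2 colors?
No, G is not 2-colorable

The clique on vertices [1, 3, 10] has size 3 > 2, so it alone needs 3 colors.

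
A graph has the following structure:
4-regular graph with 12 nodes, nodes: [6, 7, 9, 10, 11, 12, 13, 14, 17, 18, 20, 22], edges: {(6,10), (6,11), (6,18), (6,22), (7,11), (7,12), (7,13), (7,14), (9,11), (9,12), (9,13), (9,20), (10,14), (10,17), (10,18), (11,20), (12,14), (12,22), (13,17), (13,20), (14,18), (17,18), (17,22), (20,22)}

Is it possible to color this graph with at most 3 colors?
Yes, G is 3-colorable

A valid 3-coloring: color 1: [7, 9, 10, 22]; color 2: [6, 14, 17, 20]; color 3: [11, 12, 13, 18].
(χ(G) = 3 ≤ 3.)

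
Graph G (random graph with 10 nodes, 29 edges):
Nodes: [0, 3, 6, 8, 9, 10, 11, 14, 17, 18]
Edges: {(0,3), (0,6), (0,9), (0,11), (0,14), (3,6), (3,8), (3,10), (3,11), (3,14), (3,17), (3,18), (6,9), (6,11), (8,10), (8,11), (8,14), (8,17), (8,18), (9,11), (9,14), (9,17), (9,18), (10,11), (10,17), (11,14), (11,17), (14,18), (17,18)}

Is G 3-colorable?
The clique on vertices [3, 8, 10, 11, 17] has size 5 > 3, so it alone needs 5 colors.

No, G is not 3-colorable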